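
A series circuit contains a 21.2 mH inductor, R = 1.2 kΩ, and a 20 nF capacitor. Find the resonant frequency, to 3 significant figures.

ω₀ = 1/√(LC) = 1/√(0.0212 × 2e-08) = 48560 rad/s
f₀ = ω₀/(2π) = 7.73 kHz

7.73 kHz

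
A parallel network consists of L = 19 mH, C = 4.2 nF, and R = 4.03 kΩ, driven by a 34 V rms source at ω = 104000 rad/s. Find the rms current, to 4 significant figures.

8.759 mA

X_L = ωL = 1976 Ω
X_C = 1/(ωC) = 2289 Ω
Parallel: admittances add. Y = 1/R + 1/(jωL) + jωC
Y = (0.0002481 − j6.927e-05) S
|Y| = 0.0002576 S → |Z| = 1/|Y| = 3882 Ω, ∠Z = −∠Y = 15.60°
I = V/|Z| = 34/3882 = 8.759 mA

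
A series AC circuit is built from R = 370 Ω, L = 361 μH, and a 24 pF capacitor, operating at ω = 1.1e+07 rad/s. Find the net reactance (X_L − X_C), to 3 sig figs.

X_L = ωL = 3970 Ω
X_C = 1/(ωC) = 3790 Ω
X = 3970 − 3790 = 183 Ω

183 Ω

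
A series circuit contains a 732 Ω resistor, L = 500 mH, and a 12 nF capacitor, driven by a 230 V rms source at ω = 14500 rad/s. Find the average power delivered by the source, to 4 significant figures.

13.86 W

X_L = ωL = 7250 Ω
X_C = 1/(ωC) = 5747 Ω
Net reactance X = X_L − X_C = 1503 Ω
Z = 732.0 + j1503 Ω
|Z| = √(732.0² + 1503²) = 1672 Ω
∠Z = arctan(1503/732.0) = 64.03°
I = V/|Z| = 137.6 mA
P = VI cos φ = 230 × 0.1376 × cos(64.03°) = 13.86 W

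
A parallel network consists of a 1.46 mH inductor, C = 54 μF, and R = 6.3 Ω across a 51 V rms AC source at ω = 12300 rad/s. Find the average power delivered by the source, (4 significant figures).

412.9 W

X_L = ωL = 17.96 Ω
X_C = 1/(ωC) = 1.506 Ω
Parallel: admittances add. Y = 1/R + 1/(jωL) + jωC
Y = (0.1587 + j0.6085) S
|Y| = 0.6289 S → |Z| = 1/|Y| = 1.590 Ω, ∠Z = −∠Y = -75.38°
I = V/|Z| = 32.07 A
P = VI cos φ = 51 × 32.07 × cos(-75.38°) = 412.9 W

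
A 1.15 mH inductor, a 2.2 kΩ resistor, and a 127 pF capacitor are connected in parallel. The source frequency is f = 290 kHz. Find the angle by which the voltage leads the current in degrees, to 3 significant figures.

ω = 2πf = 1.822e+06 rad/s
X_L = ωL = 2100 Ω
X_C = 1/(ωC) = 4320 Ω
Parallel: admittances add. Y = 1/R + 1/(jωL) + jωC
Y = (0.000455 − j0.000246) S
|Y| = 0.000517 S → |Z| = 1/|Y| = 1940 Ω, ∠Z = −∠Y = 28.4°

28.4°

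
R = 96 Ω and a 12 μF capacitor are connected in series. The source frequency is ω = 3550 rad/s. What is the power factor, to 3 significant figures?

X_C = 1/(ωC) = 23.5 Ω
Z = 96.0 − j23.5 Ω
|Z| = √(96.0² + 23.5²) = 98.8 Ω
∠Z = arctan(-23.5/96.0) = -13.7°
cos φ = cos(-13.7°) = 0.971

0.971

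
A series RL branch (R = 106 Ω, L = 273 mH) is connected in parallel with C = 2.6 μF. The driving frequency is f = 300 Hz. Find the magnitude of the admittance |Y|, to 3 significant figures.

ω = 2πf = 1885 rad/s
X_L = ωL = 515 Ω
X_C = 1/(ωC) = 204 Ω
Branch 1 (R+jX_L): Z₁ = 106 + j515 Ω, |Z₁| = 525 Ω
Branch 2 (−jX_C): Z₂ = −j204 Ω
Parallel: Z = Z₁Z₂/(Z₁+Z₂), |Z| = 327 Ω, ∠Z = -82.8°
|Y| = 1/|Z| = 3.06 mS

3.06 mS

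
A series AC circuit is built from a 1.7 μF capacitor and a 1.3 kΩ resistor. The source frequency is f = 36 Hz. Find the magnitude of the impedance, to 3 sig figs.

2910 Ω

ω = 2πf = 226.2 rad/s
X_C = 1/(ωC) = 2600 Ω
Z = 1300 − j2600 Ω
|Z| = √(1300² + 2600²) = 2910 Ω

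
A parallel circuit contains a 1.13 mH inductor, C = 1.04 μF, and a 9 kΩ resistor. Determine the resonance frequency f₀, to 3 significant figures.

4.64 kHz

ω₀ = 1/√(LC) = 1/√(0.00113 × 1.04e-06) = 29170 rad/s
f₀ = ω₀/(2π) = 4.64 kHz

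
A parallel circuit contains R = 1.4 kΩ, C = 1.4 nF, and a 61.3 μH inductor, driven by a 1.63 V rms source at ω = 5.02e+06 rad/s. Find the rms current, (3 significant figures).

X_L = ωL = 308 Ω
X_C = 1/(ωC) = 142 Ω
Parallel: admittances add. Y = 1/R + 1/(jωL) + jωC
Y = (0.000714 + j0.00378) S
|Y| = 0.00385 S → |Z| = 1/|Y| = 260 Ω, ∠Z = −∠Y = -79.3°
I = V/|Z| = 1.63/260 = 6.27 mA

6.27 mA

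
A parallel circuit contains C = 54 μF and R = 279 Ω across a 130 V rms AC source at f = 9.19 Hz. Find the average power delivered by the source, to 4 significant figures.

ω = 2πf = 57.74 rad/s
X_C = 1/(ωC) = 320.7 Ω
Parallel: admittances add. Y = 1/R + jωC
Y = (0.003584 + j0.003118) S
|Y| = 0.004751 S → |Z| = 1/|Y| = 210.5 Ω, ∠Z = −∠Y = -41.02°
I = V/|Z| = 617.6 mA
P = VI cos φ = 130 × 0.6176 × cos(-41.02°) = 60.57 W

60.57 W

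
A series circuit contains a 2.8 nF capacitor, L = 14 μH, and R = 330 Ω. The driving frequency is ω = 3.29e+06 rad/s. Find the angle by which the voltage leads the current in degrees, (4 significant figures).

-10.72°

X_L = ωL = 46.06 Ω
X_C = 1/(ωC) = 108.6 Ω
Net reactance X = X_L − X_C = -62.49 Ω
Z = 330.0 − j62.49 Ω
|Z| = √(330.0² + 62.49²) = 335.9 Ω
∠Z = arctan(-62.49/330.0) = -10.72°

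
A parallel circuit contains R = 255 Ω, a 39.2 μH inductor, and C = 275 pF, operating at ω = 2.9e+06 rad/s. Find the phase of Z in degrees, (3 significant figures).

X_L = ωL = 114 Ω
X_C = 1/(ωC) = 1250 Ω
Parallel: admittances add. Y = 1/R + 1/(jωL) + jωC
Y = (0.00392 − j0.00800) S
|Y| = 0.00891 S → |Z| = 1/|Y| = 112 Ω, ∠Z = −∠Y = 63.9°

63.9°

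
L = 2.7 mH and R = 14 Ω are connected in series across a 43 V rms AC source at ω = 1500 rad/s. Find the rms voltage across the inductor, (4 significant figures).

11.95 V

X_L = ωL = 4.050 Ω
Z = 14.00 + j4.050 Ω
|Z| = √(14.00² + 4.050²) = 14.57 Ω
I = V/|Z| = 2.950 A
V_L = I·|Z_L| = 2.950 × 4.050 = 11.95 V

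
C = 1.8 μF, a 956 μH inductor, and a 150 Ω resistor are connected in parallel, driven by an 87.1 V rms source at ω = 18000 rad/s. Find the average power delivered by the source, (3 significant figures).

50.6 W

X_L = ωL = 17.2 Ω
X_C = 1/(ωC) = 30.9 Ω
Parallel: admittances add. Y = 1/R + 1/(jωL) + jωC
Y = (0.00667 − j0.0257) S
|Y| = 0.0266 S → |Z| = 1/|Y| = 37.6 Ω, ∠Z = −∠Y = 75.5°
I = V/|Z| = 2.31 A
P = VI cos φ = 87.1 × 2.31 × cos(75.5°) = 50.6 W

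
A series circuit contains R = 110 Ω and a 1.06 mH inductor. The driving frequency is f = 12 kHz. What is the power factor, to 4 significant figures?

ω = 2πf = 75400 rad/s
X_L = ωL = 79.92 Ω
Z = 110.0 + j79.92 Ω
|Z| = √(110.0² + 79.92²) = 136.0 Ω
∠Z = arctan(79.92/110.0) = 36.00°
cos φ = cos(36.00°) = 0.8090

0.8090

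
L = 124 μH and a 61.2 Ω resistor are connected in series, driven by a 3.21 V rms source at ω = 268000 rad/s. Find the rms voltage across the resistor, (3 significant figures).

2.82 V

X_L = ωL = 33.2 Ω
Z = 61.2 + j33.2 Ω
|Z| = √(61.2² + 33.2²) = 69.6 Ω
I = V/|Z| = 46.1 mA
V_R = I·|Z_R| = 0.0461 × 61.2 = 2.82 V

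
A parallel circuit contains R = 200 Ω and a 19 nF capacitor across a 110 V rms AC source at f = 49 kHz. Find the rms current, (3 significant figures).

ω = 2πf = 307900 rad/s
X_C = 1/(ωC) = 171 Ω
Parallel: admittances add. Y = 1/R + jωC
Y = (0.00500 + j0.00585) S
|Y| = 0.00770 S → |Z| = 1/|Y| = 130 Ω, ∠Z = −∠Y = -49.5°
I = V/|Z| = 110/130 = 846 mA

846 mA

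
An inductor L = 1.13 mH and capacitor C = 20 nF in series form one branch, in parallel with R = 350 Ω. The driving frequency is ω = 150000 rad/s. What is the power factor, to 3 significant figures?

X_L = ωL = 170 Ω
X_C = 1/(ωC) = 333 Ω
Branch 1: Z₁ = R = 350 Ω
Branch 2 (series LC): Z₂ = j(X_L − X_C) = −j164 Ω
Parallel: Z = Z₁Z₂/(Z₁+Z₂), |Z| = 148 Ω, ∠Z = -64.9°
cos φ = cos(-64.9°) = 0.424

0.424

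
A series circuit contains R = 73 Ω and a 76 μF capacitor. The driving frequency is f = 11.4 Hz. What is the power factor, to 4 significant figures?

0.3693

ω = 2πf = 71.63 rad/s
X_C = 1/(ωC) = 183.7 Ω
Z = 73.00 − j183.7 Ω
|Z| = √(73.00² + 183.7²) = 197.7 Ω
∠Z = arctan(-183.7/73.00) = -68.33°
cos φ = cos(-68.33°) = 0.3693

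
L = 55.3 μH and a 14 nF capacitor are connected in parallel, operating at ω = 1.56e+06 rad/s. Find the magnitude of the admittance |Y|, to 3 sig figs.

X_L = ωL = 86.3 Ω
X_C = 1/(ωC) = 45.8 Ω
Parallel: admittances add. Y = 1/(jωL) + jωC
Y = (0 + j0.0102) S
|Y| = 0.0102 S → |Z| = 1/|Y| = 97.6 Ω, ∠Z = −∠Y = -90.0°

10.2 mS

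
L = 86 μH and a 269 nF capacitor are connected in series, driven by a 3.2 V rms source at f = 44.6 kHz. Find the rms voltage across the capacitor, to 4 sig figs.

ω = 2πf = 280200 rad/s
X_L = ωL = 24.10 Ω
X_C = 1/(ωC) = 13.27 Ω
Net reactance X = X_L − X_C = 10.83 Ω
Z = j10.83 Ω
|Z| = √(0² + 10.83²) = 10.83 Ω
I = V/|Z| = 295.4 mA
V_C = I·|Z_C| = 0.2954 × 13.27 = 3.918 V

3.918 V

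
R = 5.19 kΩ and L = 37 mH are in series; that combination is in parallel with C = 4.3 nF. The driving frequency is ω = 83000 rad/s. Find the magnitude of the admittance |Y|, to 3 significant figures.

308 μS

X_L = ωL = 3070 Ω
X_C = 1/(ωC) = 2800 Ω
Branch 1 (R+jX_L): Z₁ = 5190 + j3070 Ω, |Z₁| = 6030 Ω
Branch 2 (−jX_C): Z₂ = −j2800 Ω
Parallel: Z = Z₁Z₂/(Z₁+Z₂), |Z| = 3250 Ω, ∠Z = -62.4°
|Y| = 1/|Z| = 308 μS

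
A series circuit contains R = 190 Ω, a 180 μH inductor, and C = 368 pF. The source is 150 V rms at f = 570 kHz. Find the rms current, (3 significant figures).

ω = 2πf = 3.581e+06 rad/s
X_L = ωL = 645 Ω
X_C = 1/(ωC) = 759 Ω
Net reactance X = X_L − X_C = -114 Ω
Z = 190 − j114 Ω
|Z| = √(190² + 114²) = 222 Ω
I = V/|Z| = 150/222 = 677 mA

677 mA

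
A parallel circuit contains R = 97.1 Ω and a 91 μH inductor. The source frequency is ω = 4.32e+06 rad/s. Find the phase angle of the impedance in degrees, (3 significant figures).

X_L = ωL = 393 Ω
Parallel: admittances add. Y = 1/R + 1/(jωL)
Y = (0.0103 − j0.00254) S
|Y| = 0.0106 S → |Z| = 1/|Y| = 94.3 Ω, ∠Z = −∠Y = 13.9°

13.9°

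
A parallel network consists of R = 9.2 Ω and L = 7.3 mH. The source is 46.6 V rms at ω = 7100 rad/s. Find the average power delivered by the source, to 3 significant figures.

236 W

X_L = ωL = 51.8 Ω
Parallel: admittances add. Y = 1/R + 1/(jωL)
Y = (0.109 − j0.0193) S
|Y| = 0.110 S → |Z| = 1/|Y| = 9.06 Ω, ∠Z = −∠Y = 10.1°
I = V/|Z| = 5.14 A
P = VI cos φ = 46.6 × 5.14 × cos(10.1°) = 236 W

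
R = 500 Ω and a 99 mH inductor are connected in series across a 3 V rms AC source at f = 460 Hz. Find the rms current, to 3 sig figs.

ω = 2πf = 2890 rad/s
X_L = ωL = 286 Ω
Z = 500 + j286 Ω
|Z| = √(500² + 286²) = 576 Ω
I = V/|Z| = 3/576 = 5.21 mA

5.21 mA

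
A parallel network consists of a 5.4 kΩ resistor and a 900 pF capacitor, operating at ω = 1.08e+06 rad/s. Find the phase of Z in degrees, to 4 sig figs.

X_C = 1/(ωC) = 1029 Ω
Parallel: admittances add. Y = 1/R + jωC
Y = (0.0001852 + j0.0009720) S
|Y| = 0.0009895 S → |Z| = 1/|Y| = 1011 Ω, ∠Z = −∠Y = -79.21°

-79.21°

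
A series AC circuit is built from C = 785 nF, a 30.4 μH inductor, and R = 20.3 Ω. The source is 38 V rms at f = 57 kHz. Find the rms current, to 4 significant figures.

1.761 A

ω = 2πf = 358100 rad/s
X_L = ωL = 10.89 Ω
X_C = 1/(ωC) = 3.557 Ω
Net reactance X = X_L − X_C = 7.331 Ω
Z = 20.30 + j7.331 Ω
|Z| = √(20.30² + 7.331²) = 21.58 Ω
I = V/|Z| = 38/21.58 = 1.761 A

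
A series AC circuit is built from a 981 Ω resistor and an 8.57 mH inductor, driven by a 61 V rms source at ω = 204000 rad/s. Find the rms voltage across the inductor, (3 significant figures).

53.2 V

X_L = ωL = 1750 Ω
Z = 981 + j1750 Ω
|Z| = √(981² + 1750²) = 2000 Ω
I = V/|Z| = 30.4 mA
V_L = I·|Z_L| = 0.0304 × 1750 = 53.2 V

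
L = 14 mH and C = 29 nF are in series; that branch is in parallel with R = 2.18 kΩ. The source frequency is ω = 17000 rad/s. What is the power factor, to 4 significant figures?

0.6347

X_L = ωL = 238.0 Ω
X_C = 1/(ωC) = 2028 Ω
Branch 1: Z₁ = R = 2180 Ω
Branch 2 (series LC): Z₂ = j(X_L − X_C) = −j1790 Ω
Parallel: Z = Z₁Z₂/(Z₁+Z₂), |Z| = 1384 Ω, ∠Z = -50.60°
cos φ = cos(-50.60°) = 0.6347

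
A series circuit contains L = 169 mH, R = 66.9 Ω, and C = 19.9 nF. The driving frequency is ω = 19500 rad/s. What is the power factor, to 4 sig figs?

0.09271

X_L = ωL = 3296 Ω
X_C = 1/(ωC) = 2577 Ω
Net reactance X = X_L − X_C = 718.5 Ω
Z = 66.90 + j718.5 Ω
|Z| = √(66.90² + 718.5²) = 721.6 Ω
∠Z = arctan(718.5/66.90) = 84.68°
cos φ = cos(84.68°) = 0.09271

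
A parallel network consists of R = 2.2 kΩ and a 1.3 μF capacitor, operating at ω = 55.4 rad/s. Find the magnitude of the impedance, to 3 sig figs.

X_C = 1/(ωC) = 13900 Ω
Parallel: admittances add. Y = 1/R + jωC
Y = (0.000455 + j7.2e-05) S
|Y| = 0.000460 S → |Z| = 1/|Y| = 2170 Ω, ∠Z = −∠Y = -9.00°

2170 Ω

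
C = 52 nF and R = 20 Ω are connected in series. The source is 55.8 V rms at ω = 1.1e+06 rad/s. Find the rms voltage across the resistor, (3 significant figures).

42.0 V

X_C = 1/(ωC) = 17.5 Ω
Z = 20.0 − j17.5 Ω
|Z| = √(20.0² + 17.5²) = 26.6 Ω
I = V/|Z| = 2.10 A
V_R = I·|Z_R| = 2.10 × 20.0 = 42.0 V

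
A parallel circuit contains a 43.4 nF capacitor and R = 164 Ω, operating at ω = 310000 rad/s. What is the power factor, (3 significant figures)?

X_C = 1/(ωC) = 74.3 Ω
Parallel: admittances add. Y = 1/R + jωC
Y = (0.00610 + j0.0135) S
|Y| = 0.0148 S → |Z| = 1/|Y| = 67.7 Ω, ∠Z = −∠Y = -65.6°
cos φ = cos(-65.6°) = 0.413

0.413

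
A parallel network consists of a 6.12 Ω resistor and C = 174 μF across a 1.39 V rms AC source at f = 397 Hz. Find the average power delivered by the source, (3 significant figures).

ω = 2πf = 2494 rad/s
X_C = 1/(ωC) = 2.30 Ω
Parallel: admittances add. Y = 1/R + jωC
Y = (0.163 + j0.434) S
|Y| = 0.464 S → |Z| = 1/|Y| = 2.16 Ω, ∠Z = −∠Y = -69.4°
I = V/|Z| = 645 mA
P = VI cos φ = 1.39 × 0.645 × cos(-69.4°) = 316 mW

316 mW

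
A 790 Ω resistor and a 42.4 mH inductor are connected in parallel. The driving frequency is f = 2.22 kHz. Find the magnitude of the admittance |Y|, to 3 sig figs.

2.11 mS

ω = 2πf = 13950 rad/s
X_L = ωL = 591 Ω
Parallel: admittances add. Y = 1/R + 1/(jωL)
Y = (0.00127 − j0.00169) S
|Y| = 0.00211 S → |Z| = 1/|Y| = 473 Ω, ∠Z = −∠Y = 53.2°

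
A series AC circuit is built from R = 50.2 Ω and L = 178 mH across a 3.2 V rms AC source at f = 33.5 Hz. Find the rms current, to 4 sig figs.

ω = 2πf = 210.5 rad/s
X_L = ωL = 37.47 Ω
Z = 50.20 + j37.47 Ω
|Z| = √(50.20² + 37.47²) = 62.64 Ω
I = V/|Z| = 3.2/62.64 = 51.09 mA

51.09 mA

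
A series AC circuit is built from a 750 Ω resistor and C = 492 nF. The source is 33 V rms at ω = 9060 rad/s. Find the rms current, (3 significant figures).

X_C = 1/(ωC) = 224 Ω
Z = 750 − j224 Ω
|Z| = √(750² + 224²) = 783 Ω
I = V/|Z| = 33/783 = 42.2 mA

42.2 mA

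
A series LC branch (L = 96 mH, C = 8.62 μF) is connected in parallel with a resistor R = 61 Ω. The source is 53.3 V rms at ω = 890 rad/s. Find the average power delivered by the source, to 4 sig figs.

46.57 W

X_L = ωL = 85.44 Ω
X_C = 1/(ωC) = 130.3 Ω
Branch 1: Z₁ = R = 61.00 Ω
Branch 2 (series LC): Z₂ = j(X_L − X_C) = −j44.91 Ω
Parallel: Z = Z₁Z₂/(Z₁+Z₂), |Z| = 36.16 Ω, ∠Z = -53.64°
I = V/|Z| = 1.474 A
P = VI cos φ = 53.3 × 1.474 × cos(-53.64°) = 46.57 W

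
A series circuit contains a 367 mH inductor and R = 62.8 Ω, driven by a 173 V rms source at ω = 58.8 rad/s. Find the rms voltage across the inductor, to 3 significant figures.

X_L = ωL = 21.6 Ω
Z = 62.8 + j21.6 Ω
|Z| = √(62.8² + 21.6²) = 66.4 Ω
I = V/|Z| = 2.61 A
V_L = I·|Z_L| = 2.61 × 21.6 = 56.2 V

56.2 V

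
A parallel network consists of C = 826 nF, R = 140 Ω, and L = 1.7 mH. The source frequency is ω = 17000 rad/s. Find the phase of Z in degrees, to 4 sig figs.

X_L = ωL = 28.90 Ω
X_C = 1/(ωC) = 71.21 Ω
Parallel: admittances add. Y = 1/R + 1/(jωL) + jωC
Y = (0.007143 − j0.02056) S
|Y| = 0.02177 S → |Z| = 1/|Y| = 45.94 Ω, ∠Z = −∠Y = 70.84°

70.84°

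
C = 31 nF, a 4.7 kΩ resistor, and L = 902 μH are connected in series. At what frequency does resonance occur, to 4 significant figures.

30.10 kHz

ω₀ = 1/√(LC) = 1/√(0.000902 × 3.1e-08) = 189100 rad/s
f₀ = ω₀/(2π) = 30.10 kHz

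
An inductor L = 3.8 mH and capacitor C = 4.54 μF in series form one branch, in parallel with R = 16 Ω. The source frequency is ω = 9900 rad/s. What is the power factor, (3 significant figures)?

X_L = ωL = 37.6 Ω
X_C = 1/(ωC) = 22.2 Ω
Branch 1: Z₁ = R = 16.0 Ω
Branch 2 (series LC): Z₂ = j(X_L − X_C) = j15.4 Ω
Parallel: Z = Z₁Z₂/(Z₁+Z₂), |Z| = 11.1 Ω, ∠Z = 46.1°
cos φ = cos(46.1°) = 0.693

0.693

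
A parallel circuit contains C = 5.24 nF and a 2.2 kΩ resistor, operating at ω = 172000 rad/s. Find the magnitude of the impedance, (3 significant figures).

991 Ω

X_C = 1/(ωC) = 1110 Ω
Parallel: admittances add. Y = 1/R + jωC
Y = (0.000455 + j0.000901) S
|Y| = 0.00101 S → |Z| = 1/|Y| = 991 Ω, ∠Z = −∠Y = -63.2°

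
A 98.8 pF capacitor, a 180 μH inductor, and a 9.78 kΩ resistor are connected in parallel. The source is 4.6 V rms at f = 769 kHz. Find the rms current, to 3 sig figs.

ω = 2πf = 4.832e+06 rad/s
X_L = ωL = 870 Ω
X_C = 1/(ωC) = 2090 Ω
Parallel: admittances add. Y = 1/R + 1/(jωL) + jωC
Y = (0.000102 − j0.000672) S
|Y| = 0.000680 S → |Z| = 1/|Y| = 1470 Ω, ∠Z = −∠Y = 81.4°
I = V/|Z| = 4.6/1470 = 3.13 mA

3.13 mA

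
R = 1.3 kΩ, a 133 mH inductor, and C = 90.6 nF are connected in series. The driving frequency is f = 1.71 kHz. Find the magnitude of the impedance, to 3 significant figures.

1360 Ω

ω = 2πf = 10740 rad/s
X_L = ωL = 1430 Ω
X_C = 1/(ωC) = 1030 Ω
Net reactance X = X_L − X_C = 402 Ω
Z = 1300 + j402 Ω
|Z| = √(1300² + 402²) = 1360 Ω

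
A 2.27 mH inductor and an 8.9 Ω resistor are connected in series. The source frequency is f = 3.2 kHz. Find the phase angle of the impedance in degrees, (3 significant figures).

79.0°

ω = 2πf = 20110 rad/s
X_L = ωL = 45.6 Ω
Z = 8.90 + j45.6 Ω
|Z| = √(8.90² + 45.6²) = 46.5 Ω
∠Z = arctan(45.6/8.90) = 79.0°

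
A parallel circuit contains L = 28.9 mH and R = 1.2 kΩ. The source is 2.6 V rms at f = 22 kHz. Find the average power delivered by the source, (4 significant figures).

ω = 2πf = 138200 rad/s
X_L = ωL = 3995 Ω
Parallel: admittances add. Y = 1/R + 1/(jωL)
Y = (0.0008333 − j0.0002503) S
|Y| = 0.0008701 S → |Z| = 1/|Y| = 1149 Ω, ∠Z = −∠Y = 16.72°
I = V/|Z| = 2.262 mA
P = VI cos φ = 2.6 × 0.002262 × cos(16.72°) = 5.633 mW

5.633 mW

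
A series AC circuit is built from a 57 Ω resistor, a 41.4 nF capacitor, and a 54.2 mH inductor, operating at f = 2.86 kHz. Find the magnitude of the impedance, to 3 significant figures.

ω = 2πf = 17970 rad/s
X_L = ωL = 974 Ω
X_C = 1/(ωC) = 1340 Ω
Net reactance X = X_L − X_C = -370 Ω
Z = 57.0 − j370 Ω
|Z| = √(57.0² + 370²) = 375 Ω

375 Ω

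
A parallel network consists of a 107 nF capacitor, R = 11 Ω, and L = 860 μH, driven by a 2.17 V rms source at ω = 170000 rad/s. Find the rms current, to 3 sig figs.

X_L = ωL = 146 Ω
X_C = 1/(ωC) = 55.0 Ω
Parallel: admittances add. Y = 1/R + 1/(jωL) + jωC
Y = (0.0909 + j0.0114) S
|Y| = 0.0916 S → |Z| = 1/|Y| = 10.9 Ω, ∠Z = −∠Y = -7.12°
I = V/|Z| = 2.17/10.9 = 199 mA

199 mA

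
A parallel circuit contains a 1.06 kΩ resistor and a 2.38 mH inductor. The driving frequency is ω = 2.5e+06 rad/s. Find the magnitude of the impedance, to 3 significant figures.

1040 Ω

X_L = ωL = 5950 Ω
Parallel: admittances add. Y = 1/R + 1/(jωL)
Y = (0.000943 − j0.000168) S
|Y| = 0.000958 S → |Z| = 1/|Y| = 1040 Ω, ∠Z = −∠Y = 10.1°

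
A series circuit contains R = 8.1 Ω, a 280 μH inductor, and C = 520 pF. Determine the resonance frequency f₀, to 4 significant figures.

417.1 kHz

ω₀ = 1/√(LC) = 1/√(0.00028 × 5.2e-10) = 2.621e+06 rad/s
f₀ = ω₀/(2π) = 417.1 kHz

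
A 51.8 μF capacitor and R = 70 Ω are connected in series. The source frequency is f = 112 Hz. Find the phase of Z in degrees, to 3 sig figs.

-21.4°

ω = 2πf = 703.7 rad/s
X_C = 1/(ωC) = 27.4 Ω
Z = 70.0 − j27.4 Ω
|Z| = √(70.0² + 27.4²) = 75.2 Ω
∠Z = arctan(-27.4/70.0) = -21.4°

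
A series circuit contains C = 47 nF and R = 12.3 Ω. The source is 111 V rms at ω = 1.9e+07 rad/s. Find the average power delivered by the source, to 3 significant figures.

993 W

X_C = 1/(ωC) = 1.12 Ω
Z = 12.3 − j1.12 Ω
|Z| = √(12.3² + 1.12²) = 12.4 Ω
∠Z = arctan(-1.12/12.3) = -5.20°
I = V/|Z| = 8.99 A
P = VI cos φ = 111 × 8.99 × cos(-5.20°) = 993 W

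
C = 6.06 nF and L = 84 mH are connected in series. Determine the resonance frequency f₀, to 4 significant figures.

ω₀ = 1/√(LC) = 1/√(0.084 × 6.06e-09) = 44320 rad/s
f₀ = ω₀/(2π) = 7.054 kHz

7.054 kHz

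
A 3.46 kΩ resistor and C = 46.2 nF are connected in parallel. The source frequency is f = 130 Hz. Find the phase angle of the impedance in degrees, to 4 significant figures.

ω = 2πf = 816.8 rad/s
X_C = 1/(ωC) = 26500 Ω
Parallel: admittances add. Y = 1/R + jωC
Y = (0.0002890 + j3.774e-05) S
|Y| = 0.0002915 S → |Z| = 1/|Y| = 3431 Ω, ∠Z = −∠Y = -7.439°

-7.439°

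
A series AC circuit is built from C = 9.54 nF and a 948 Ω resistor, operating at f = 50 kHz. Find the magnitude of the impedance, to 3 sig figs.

1010 Ω

ω = 2πf = 314200 rad/s
X_C = 1/(ωC) = 334 Ω
Z = 948 − j334 Ω
|Z| = √(948² + 334²) = 1010 Ω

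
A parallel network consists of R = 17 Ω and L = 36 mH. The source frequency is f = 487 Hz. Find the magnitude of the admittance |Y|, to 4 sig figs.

59.52 mS

ω = 2πf = 3060 rad/s
X_L = ωL = 110.2 Ω
Parallel: admittances add. Y = 1/R + 1/(jωL)
Y = (0.05882 − j0.009078) S
|Y| = 0.05952 S → |Z| = 1/|Y| = 16.80 Ω, ∠Z = −∠Y = 8.773°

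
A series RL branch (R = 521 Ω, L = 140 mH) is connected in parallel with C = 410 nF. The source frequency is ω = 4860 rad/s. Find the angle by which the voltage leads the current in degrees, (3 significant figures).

-56.4°

X_L = ωL = 680 Ω
X_C = 1/(ωC) = 502 Ω
Branch 1 (R+jX_L): Z₁ = 521 + j680 Ω, |Z₁| = 857 Ω
Branch 2 (−jX_C): Z₂ = −j502 Ω
Parallel: Z = Z₁Z₂/(Z₁+Z₂), |Z| = 781 Ω, ∠Z = -56.4°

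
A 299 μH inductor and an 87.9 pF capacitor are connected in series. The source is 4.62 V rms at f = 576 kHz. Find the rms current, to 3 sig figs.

2.24 mA

ω = 2πf = 3.619e+06 rad/s
X_L = ωL = 1080 Ω
X_C = 1/(ωC) = 3140 Ω
Net reactance X = X_L − X_C = -2060 Ω
Z = − j2060 Ω
|Z| = √(0² + 2060²) = 2060 Ω
I = V/|Z| = 4.62/2060 = 2.24 mA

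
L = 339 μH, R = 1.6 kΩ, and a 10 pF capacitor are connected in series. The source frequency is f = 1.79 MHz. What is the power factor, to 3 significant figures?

0.300

ω = 2πf = 1.125e+07 rad/s
X_L = ωL = 3810 Ω
X_C = 1/(ωC) = 8890 Ω
Net reactance X = X_L − X_C = -5080 Ω
Z = 1600 − j5080 Ω
|Z| = √(1600² + 5080²) = 5320 Ω
∠Z = arctan(-5080/1600) = -72.5°
cos φ = cos(-72.5°) = 0.300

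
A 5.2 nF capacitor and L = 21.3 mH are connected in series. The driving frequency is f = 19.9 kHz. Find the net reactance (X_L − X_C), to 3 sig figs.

ω = 2πf = 125000 rad/s
X_L = ωL = 2660 Ω
X_C = 1/(ωC) = 1540 Ω
X = 2660 − 1540 = 1130 Ω

1130 Ω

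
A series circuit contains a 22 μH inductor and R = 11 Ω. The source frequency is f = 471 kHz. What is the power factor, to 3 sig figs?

ω = 2πf = 2.959e+06 rad/s
X_L = ωL = 65.1 Ω
Z = 11.0 + j65.1 Ω
|Z| = √(11.0² + 65.1²) = 66.0 Ω
∠Z = arctan(65.1/11.0) = 80.4°
cos φ = cos(80.4°) = 0.167

0.167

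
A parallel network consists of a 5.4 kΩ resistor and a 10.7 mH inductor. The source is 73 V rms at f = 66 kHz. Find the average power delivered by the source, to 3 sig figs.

987 mW

ω = 2πf = 414700 rad/s
X_L = ωL = 4440 Ω
Parallel: admittances add. Y = 1/R + 1/(jωL)
Y = (0.000185 − j0.000225) S
|Y| = 0.000292 S → |Z| = 1/|Y| = 3430 Ω, ∠Z = −∠Y = 50.6°
I = V/|Z| = 21.3 mA
P = VI cos φ = 73 × 0.0213 × cos(50.6°) = 987 mW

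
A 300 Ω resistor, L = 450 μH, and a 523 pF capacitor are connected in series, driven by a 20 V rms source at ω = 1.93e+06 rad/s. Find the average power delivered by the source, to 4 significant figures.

1.144 W

X_L = ωL = 868.5 Ω
X_C = 1/(ωC) = 990.7 Ω
Net reactance X = X_L − X_C = -122.2 Ω
Z = 300.0 − j122.2 Ω
|Z| = √(300.0² + 122.2²) = 323.9 Ω
∠Z = arctan(-122.2/300.0) = -22.16°
I = V/|Z| = 61.74 mA
P = VI cos φ = 20 × 0.06174 × cos(-22.16°) = 1.144 W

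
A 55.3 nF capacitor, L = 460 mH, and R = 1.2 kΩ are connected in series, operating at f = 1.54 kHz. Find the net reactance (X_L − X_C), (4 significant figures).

2582 Ω

ω = 2πf = 9676 rad/s
X_L = ωL = 4451 Ω
X_C = 1/(ωC) = 1869 Ω
X = 4451 − 1869 = 2582 Ω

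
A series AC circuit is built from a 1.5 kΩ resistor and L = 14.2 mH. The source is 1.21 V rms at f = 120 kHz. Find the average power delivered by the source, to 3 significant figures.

ω = 2πf = 754000 rad/s
X_L = ωL = 10700 Ω
Z = 1500 + j10700 Ω
|Z| = √(1500² + 10700²) = 10800 Ω
∠Z = arctan(10700/1500) = 82.0°
I = V/|Z| = 112 μA
P = VI cos φ = 1.21 × 0.000112 × cos(82.0°) = 18.8 μW

18.8 μW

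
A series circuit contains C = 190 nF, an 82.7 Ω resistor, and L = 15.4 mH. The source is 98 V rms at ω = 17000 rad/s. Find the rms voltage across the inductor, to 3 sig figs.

269 V

X_L = ωL = 262 Ω
X_C = 1/(ωC) = 310 Ω
Net reactance X = X_L − X_C = -47.8 Ω
Z = 82.7 − j47.8 Ω
|Z| = √(82.7² + 47.8²) = 95.5 Ω
I = V/|Z| = 1.03 A
V_L = I·|Z_L| = 1.03 × 262 = 269 V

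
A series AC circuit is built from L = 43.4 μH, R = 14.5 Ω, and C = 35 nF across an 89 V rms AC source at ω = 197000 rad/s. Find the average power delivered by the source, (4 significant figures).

X_L = ωL = 8.550 Ω
X_C = 1/(ωC) = 145.0 Ω
Net reactance X = X_L − X_C = -136.5 Ω
Z = 14.50 − j136.5 Ω
|Z| = √(14.50² + 136.5²) = 137.3 Ω
∠Z = arctan(-136.5/14.50) = -83.94°
I = V/|Z| = 648.4 mA
P = VI cos φ = 89 × 0.6484 × cos(-83.94°) = 6.097 W

6.097 W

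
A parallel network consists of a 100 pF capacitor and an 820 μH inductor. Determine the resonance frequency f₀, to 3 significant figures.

ω₀ = 1/√(LC) = 1/√(0.00082 × 1e-10) = 3.492e+06 rad/s
f₀ = ω₀/(2π) = 556 kHz

556 kHz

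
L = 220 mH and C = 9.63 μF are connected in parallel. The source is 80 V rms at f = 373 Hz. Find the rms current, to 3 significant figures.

ω = 2πf = 2344 rad/s
X_L = ωL = 516 Ω
X_C = 1/(ωC) = 44.3 Ω
Parallel: admittances add. Y = 1/(jωL) + jωC
Y = (0 + j0.0206) S
|Y| = 0.0206 S → |Z| = 1/|Y| = 48.5 Ω, ∠Z = −∠Y = -90.0°
I = V/|Z| = 80/48.5 = 1.65 A

1.65 A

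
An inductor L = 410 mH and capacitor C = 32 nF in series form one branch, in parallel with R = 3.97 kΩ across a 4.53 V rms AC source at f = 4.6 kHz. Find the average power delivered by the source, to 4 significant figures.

ω = 2πf = 28900 rad/s
X_L = ωL = 11850 Ω
X_C = 1/(ωC) = 1081 Ω
Branch 1: Z₁ = R = 3970 Ω
Branch 2 (series LC): Z₂ = j(X_L − X_C) = j10770 Ω
Parallel: Z = Z₁Z₂/(Z₁+Z₂), |Z| = 3725 Ω, ∠Z = 20.24°
I = V/|Z| = 1.216 mA
P = VI cos φ = 4.53 × 0.001216 × cos(20.24°) = 5.169 mW

5.169 mW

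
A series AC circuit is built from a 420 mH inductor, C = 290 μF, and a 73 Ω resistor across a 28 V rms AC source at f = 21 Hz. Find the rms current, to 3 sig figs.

356 mA

ω = 2πf = 131.9 rad/s
X_L = ωL = 55.4 Ω
X_C = 1/(ωC) = 26.1 Ω
Net reactance X = X_L − X_C = 29.3 Ω
Z = 73.0 + j29.3 Ω
|Z| = √(73.0² + 29.3²) = 78.7 Ω
I = V/|Z| = 28/78.7 = 356 mA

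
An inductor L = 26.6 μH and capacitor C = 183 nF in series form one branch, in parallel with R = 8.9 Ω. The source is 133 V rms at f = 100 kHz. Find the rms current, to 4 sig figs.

22.33 A

ω = 2πf = 628300 rad/s
X_L = ωL = 16.71 Ω
X_C = 1/(ωC) = 8.697 Ω
Branch 1: Z₁ = R = 8.900 Ω
Branch 2 (series LC): Z₂ = j(X_L − X_C) = j8.016 Ω
Parallel: Z = Z₁Z₂/(Z₁+Z₂), |Z| = 5.956 Ω, ∠Z = 47.99°
I = V/|Z| = 133/5.956 = 22.33 A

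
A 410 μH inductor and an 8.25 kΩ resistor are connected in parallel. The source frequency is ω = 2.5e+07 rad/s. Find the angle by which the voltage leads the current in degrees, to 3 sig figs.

X_L = ωL = 10200 Ω
Parallel: admittances add. Y = 1/R + 1/(jωL)
Y = (0.000121 − j9.76e-05) S
|Y| = 0.000156 S → |Z| = 1/|Y| = 6430 Ω, ∠Z = −∠Y = 38.8°

38.8°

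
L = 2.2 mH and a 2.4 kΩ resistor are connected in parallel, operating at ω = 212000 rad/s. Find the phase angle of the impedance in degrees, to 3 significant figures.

79.0°

X_L = ωL = 466 Ω
Parallel: admittances add. Y = 1/R + 1/(jωL)
Y = (0.000417 − j0.00214) S
|Y| = 0.00218 S → |Z| = 1/|Y| = 458 Ω, ∠Z = −∠Y = 79.0°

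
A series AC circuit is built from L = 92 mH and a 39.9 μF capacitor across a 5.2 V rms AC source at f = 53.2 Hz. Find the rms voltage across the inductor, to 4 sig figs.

3.616 V

ω = 2πf = 334.3 rad/s
X_L = ωL = 30.75 Ω
X_C = 1/(ωC) = 74.98 Ω
Net reactance X = X_L − X_C = -44.23 Ω
Z = − j44.23 Ω
|Z| = √(0² + 44.23²) = 44.23 Ω
I = V/|Z| = 117.6 mA
V_L = I·|Z_L| = 0.1176 × 30.75 = 3.616 V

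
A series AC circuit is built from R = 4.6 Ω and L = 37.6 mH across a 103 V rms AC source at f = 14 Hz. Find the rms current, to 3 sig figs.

18.2 A

ω = 2πf = 87.96 rad/s
X_L = ωL = 3.31 Ω
Z = 4.60 + j3.31 Ω
|Z| = √(4.60² + 3.31²) = 5.67 Ω
I = V/|Z| = 103/5.67 = 18.2 A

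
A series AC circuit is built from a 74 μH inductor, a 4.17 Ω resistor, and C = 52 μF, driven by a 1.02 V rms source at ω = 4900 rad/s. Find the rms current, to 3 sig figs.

186 mA

X_L = ωL = 0.363 Ω
X_C = 1/(ωC) = 3.92 Ω
Net reactance X = X_L − X_C = -3.56 Ω
Z = 4.17 − j3.56 Ω
|Z| = √(4.17² + 3.56²) = 5.48 Ω
I = V/|Z| = 1.02/5.48 = 186 mA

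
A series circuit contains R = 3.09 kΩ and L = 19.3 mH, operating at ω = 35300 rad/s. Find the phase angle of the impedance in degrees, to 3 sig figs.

12.4°

X_L = ωL = 681 Ω
Z = 3090 + j681 Ω
|Z| = √(3090² + 681²) = 3160 Ω
∠Z = arctan(681/3090) = 12.4°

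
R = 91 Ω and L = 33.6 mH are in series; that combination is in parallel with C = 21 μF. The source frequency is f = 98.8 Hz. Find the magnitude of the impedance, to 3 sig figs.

ω = 2πf = 620.8 rad/s
X_L = ωL = 20.9 Ω
X_C = 1/(ωC) = 76.7 Ω
Branch 1 (R+jX_L): Z₁ = 91.0 + j20.9 Ω, |Z₁| = 93.4 Ω
Branch 2 (−jX_C): Z₂ = −j76.7 Ω
Parallel: Z = Z₁Z₂/(Z₁+Z₂), |Z| = 67.1 Ω, ∠Z = -45.6°

67.1 Ω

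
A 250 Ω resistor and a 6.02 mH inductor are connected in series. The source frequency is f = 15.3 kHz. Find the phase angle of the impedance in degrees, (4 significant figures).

ω = 2πf = 96130 rad/s
X_L = ωL = 578.7 Ω
Z = 250.0 + j578.7 Ω
|Z| = √(250.0² + 578.7²) = 630.4 Ω
∠Z = arctan(578.7/250.0) = 66.64°

66.64°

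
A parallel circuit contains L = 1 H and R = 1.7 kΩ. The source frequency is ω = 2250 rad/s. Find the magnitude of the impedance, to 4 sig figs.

1356 Ω

X_L = ωL = 2250 Ω
Parallel: admittances add. Y = 1/R + 1/(jωL)
Y = (0.0005882 − j0.0004444) S
|Y| = 0.0007373 S → |Z| = 1/|Y| = 1356 Ω, ∠Z = −∠Y = 37.07°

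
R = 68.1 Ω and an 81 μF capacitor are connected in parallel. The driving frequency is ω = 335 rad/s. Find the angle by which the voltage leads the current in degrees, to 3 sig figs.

X_C = 1/(ωC) = 36.9 Ω
Parallel: admittances add. Y = 1/R + jωC
Y = (0.0147 + j0.0271) S
|Y| = 0.0309 S → |Z| = 1/|Y| = 32.4 Ω, ∠Z = −∠Y = -61.6°

-61.6°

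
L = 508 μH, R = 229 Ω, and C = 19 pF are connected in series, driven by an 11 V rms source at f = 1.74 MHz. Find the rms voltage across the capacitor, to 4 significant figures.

68.39 V

ω = 2πf = 1.093e+07 rad/s
X_L = ωL = 5554 Ω
X_C = 1/(ωC) = 4814 Ω
Net reactance X = X_L − X_C = 739.7 Ω
Z = 229.0 + j739.7 Ω
|Z| = √(229.0² + 739.7²) = 774.3 Ω
I = V/|Z| = 14.21 mA
V_C = I·|Z_C| = 0.01421 × 4814 = 68.39 V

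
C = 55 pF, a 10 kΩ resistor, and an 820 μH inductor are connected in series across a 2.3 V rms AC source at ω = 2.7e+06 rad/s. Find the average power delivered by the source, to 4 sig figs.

X_L = ωL = 2214 Ω
X_C = 1/(ωC) = 6734 Ω
Net reactance X = X_L − X_C = -4520 Ω
Z = 10000 − j4520 Ω
|Z| = √(10000² + 4520²) = 10970 Ω
∠Z = arctan(-4520/10000) = -24.32°
I = V/|Z| = 209.6 μA
P = VI cos φ = 2.3 × 0.0002096 × cos(-24.32°) = 439.3 μW

439.3 μW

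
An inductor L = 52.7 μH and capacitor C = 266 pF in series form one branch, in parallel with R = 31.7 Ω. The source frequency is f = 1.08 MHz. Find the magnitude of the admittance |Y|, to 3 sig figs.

ω = 2πf = 6.786e+06 rad/s
X_L = ωL = 358 Ω
X_C = 1/(ωC) = 554 Ω
Branch 1: Z₁ = R = 31.7 Ω
Branch 2 (series LC): Z₂ = j(X_L − X_C) = −j196 Ω
Parallel: Z = Z₁Z₂/(Z₁+Z₂), |Z| = 31.3 Ω, ∠Z = -9.17°
|Y| = 1/|Z| = 32.0 mS

32.0 mS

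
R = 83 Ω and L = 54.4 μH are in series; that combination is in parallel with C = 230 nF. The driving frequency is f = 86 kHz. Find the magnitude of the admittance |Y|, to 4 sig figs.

ω = 2πf = 540400 rad/s
X_L = ωL = 29.40 Ω
X_C = 1/(ωC) = 8.046 Ω
Branch 1 (R+jX_L): Z₁ = 83.00 + j29.40 Ω, |Z₁| = 88.05 Ω
Branch 2 (−jX_C): Z₂ = −j8.046 Ω
Parallel: Z = Z₁Z₂/(Z₁+Z₂), |Z| = 8.267 Ω, ∠Z = -84.92°
|Y| = 1/|Z| = 121.0 mS

121.0 mS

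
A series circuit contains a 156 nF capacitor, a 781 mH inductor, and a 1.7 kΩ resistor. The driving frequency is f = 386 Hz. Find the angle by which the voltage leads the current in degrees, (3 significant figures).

ω = 2πf = 2425 rad/s
X_L = ωL = 1890 Ω
X_C = 1/(ωC) = 2640 Ω
Net reactance X = X_L − X_C = -749 Ω
Z = 1700 − j749 Ω
|Z| = √(1700² + 749²) = 1860 Ω
∠Z = arctan(-749/1700) = -23.8°

-23.8°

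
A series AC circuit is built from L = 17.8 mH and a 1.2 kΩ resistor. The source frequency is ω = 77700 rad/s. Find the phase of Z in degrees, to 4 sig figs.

49.05°

X_L = ωL = 1383 Ω
Z = 1200 + j1383 Ω
|Z| = √(1200² + 1383²) = 1831 Ω
∠Z = arctan(1383/1200) = 49.05°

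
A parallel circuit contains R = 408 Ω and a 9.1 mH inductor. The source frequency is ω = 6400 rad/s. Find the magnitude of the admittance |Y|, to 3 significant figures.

X_L = ωL = 58.2 Ω
Parallel: admittances add. Y = 1/R + 1/(jωL)
Y = (0.00245 − j0.0172) S
|Y| = 0.0173 S → |Z| = 1/|Y| = 57.7 Ω, ∠Z = −∠Y = 81.9°

17.3 mS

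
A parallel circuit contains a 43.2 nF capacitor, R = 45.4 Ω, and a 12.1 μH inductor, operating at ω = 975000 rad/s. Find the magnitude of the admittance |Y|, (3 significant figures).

X_L = ωL = 11.8 Ω
X_C = 1/(ωC) = 23.7 Ω
Parallel: admittances add. Y = 1/R + 1/(jωL) + jωC
Y = (0.0220 − j0.0426) S
|Y| = 0.0480 S → |Z| = 1/|Y| = 20.8 Ω, ∠Z = −∠Y = 62.7°

48.0 mS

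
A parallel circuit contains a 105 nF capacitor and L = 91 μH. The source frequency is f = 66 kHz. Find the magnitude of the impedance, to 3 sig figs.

ω = 2πf = 414700 rad/s
X_L = ωL = 37.7 Ω
X_C = 1/(ωC) = 23.0 Ω
Parallel: admittances add. Y = 1/(jωL) + jωC
Y = (0 + j0.0170) S
|Y| = 0.0170 S → |Z| = 1/|Y| = 58.7 Ω, ∠Z = −∠Y = -90.0°

58.7 Ω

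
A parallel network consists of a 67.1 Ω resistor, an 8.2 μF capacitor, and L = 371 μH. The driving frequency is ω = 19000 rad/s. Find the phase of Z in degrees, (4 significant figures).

-43.08°

X_L = ωL = 7.049 Ω
X_C = 1/(ωC) = 6.418 Ω
Parallel: admittances add. Y = 1/R + 1/(jωL) + jωC
Y = (0.01490 + j0.01394) S
|Y| = 0.02040 S → |Z| = 1/|Y| = 49.01 Ω, ∠Z = −∠Y = -43.08°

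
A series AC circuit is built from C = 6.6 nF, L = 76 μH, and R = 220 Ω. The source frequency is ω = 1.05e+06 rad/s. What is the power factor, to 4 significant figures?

X_L = ωL = 79.80 Ω
X_C = 1/(ωC) = 144.3 Ω
Net reactance X = X_L − X_C = -64.50 Ω
Z = 220.0 − j64.50 Ω
|Z| = √(220.0² + 64.50²) = 229.3 Ω
∠Z = arctan(-64.50/220.0) = -16.34°
cos φ = cos(-16.34°) = 0.9596

0.9596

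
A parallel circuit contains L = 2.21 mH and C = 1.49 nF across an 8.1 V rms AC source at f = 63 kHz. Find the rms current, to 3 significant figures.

4.48 mA

ω = 2πf = 395800 rad/s
X_L = ωL = 875 Ω
X_C = 1/(ωC) = 1700 Ω
Parallel: admittances add. Y = 1/(jωL) + jωC
Y = (0 − j0.000553) S
|Y| = 0.000553 S → |Z| = 1/|Y| = 1810 Ω, ∠Z = −∠Y = 90.0°
I = V/|Z| = 8.1/1810 = 4.48 mA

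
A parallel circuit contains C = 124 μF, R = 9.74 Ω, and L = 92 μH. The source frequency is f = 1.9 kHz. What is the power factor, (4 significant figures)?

ω = 2πf = 11940 rad/s
X_L = ωL = 1.098 Ω
X_C = 1/(ωC) = 0.6755 Ω
Parallel: admittances add. Y = 1/R + 1/(jωL) + jωC
Y = (0.1027 + j0.5698) S
|Y| = 0.5790 S → |Z| = 1/|Y| = 1.727 Ω, ∠Z = −∠Y = -79.79°
cos φ = cos(-79.79°) = 0.1773

0.1773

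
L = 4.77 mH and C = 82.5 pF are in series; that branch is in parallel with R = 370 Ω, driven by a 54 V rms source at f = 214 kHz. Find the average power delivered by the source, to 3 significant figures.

7.88 W

ω = 2πf = 1.345e+06 rad/s
X_L = ωL = 6410 Ω
X_C = 1/(ωC) = 9010 Ω
Branch 1: Z₁ = R = 370 Ω
Branch 2 (series LC): Z₂ = j(X_L − X_C) = −j2600 Ω
Parallel: Z = Z₁Z₂/(Z₁+Z₂), |Z| = 366 Ω, ∠Z = -8.10°
I = V/|Z| = 147 mA
P = VI cos φ = 54 × 0.147 × cos(-8.10°) = 7.88 W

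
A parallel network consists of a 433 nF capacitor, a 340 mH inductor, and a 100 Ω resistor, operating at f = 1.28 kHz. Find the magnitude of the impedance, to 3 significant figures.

ω = 2πf = 8042 rad/s
X_L = ωL = 2730 Ω
X_C = 1/(ωC) = 287 Ω
Parallel: admittances add. Y = 1/R + 1/(jωL) + jωC
Y = (0.0100 + j0.00312) S
|Y| = 0.0105 S → |Z| = 1/|Y| = 95.5 Ω, ∠Z = −∠Y = -17.3°

95.5 Ω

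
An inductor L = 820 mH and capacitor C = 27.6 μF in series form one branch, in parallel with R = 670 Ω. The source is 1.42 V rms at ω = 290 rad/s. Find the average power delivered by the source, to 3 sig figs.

X_L = ωL = 238 Ω
X_C = 1/(ωC) = 125 Ω
Branch 1: Z₁ = R = 670 Ω
Branch 2 (series LC): Z₂ = j(X_L − X_C) = j113 Ω
Parallel: Z = Z₁Z₂/(Z₁+Z₂), |Z| = 111 Ω, ∠Z = 80.4°
I = V/|Z| = 12.8 mA
P = VI cos φ = 1.42 × 0.0128 × cos(80.4°) = 3.01 mW

3.01 mW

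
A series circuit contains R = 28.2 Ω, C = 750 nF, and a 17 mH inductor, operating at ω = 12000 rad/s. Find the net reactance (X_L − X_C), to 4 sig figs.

X_L = ωL = 204.0 Ω
X_C = 1/(ωC) = 111.1 Ω
X = 204.0 − 111.1 = 92.89 Ω

92.89 Ω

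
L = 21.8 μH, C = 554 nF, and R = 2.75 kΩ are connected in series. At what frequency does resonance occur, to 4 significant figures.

45.80 kHz

ω₀ = 1/√(LC) = 1/√(2.18e-05 × 5.54e-07) = 287800 rad/s
f₀ = ω₀/(2π) = 45.80 kHz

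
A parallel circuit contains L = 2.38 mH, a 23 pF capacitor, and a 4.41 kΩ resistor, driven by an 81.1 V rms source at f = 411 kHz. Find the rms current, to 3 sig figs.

20.2 mA

ω = 2πf = 2.582e+06 rad/s
X_L = ωL = 6150 Ω
X_C = 1/(ωC) = 16800 Ω
Parallel: admittances add. Y = 1/R + 1/(jωL) + jωC
Y = (0.000227 − j0.000103) S
|Y| = 0.000249 S → |Z| = 1/|Y| = 4010 Ω, ∠Z = −∠Y = 24.5°
I = V/|Z| = 81.1/4010 = 20.2 mA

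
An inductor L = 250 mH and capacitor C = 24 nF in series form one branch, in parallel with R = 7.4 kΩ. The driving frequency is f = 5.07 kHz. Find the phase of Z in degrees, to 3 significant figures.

48.0°

ω = 2πf = 31860 rad/s
X_L = ωL = 7960 Ω
X_C = 1/(ωC) = 1310 Ω
Branch 1: Z₁ = R = 7400 Ω
Branch 2 (series LC): Z₂ = j(X_L − X_C) = j6660 Ω
Parallel: Z = Z₁Z₂/(Z₁+Z₂), |Z| = 4950 Ω, ∠Z = 48.0°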